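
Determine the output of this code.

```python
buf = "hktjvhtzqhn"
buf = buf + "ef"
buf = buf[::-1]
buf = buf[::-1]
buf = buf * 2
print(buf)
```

+ 'ef' → 'hktjvhtzqhnef'
reverse → 'fenhqzthvjtkh'
reverse → 'hktjvhtzqhnef'
repeat ×2 → 'hktjvhtzqhnefhktjvhtzqhnef'

hktjvhtzqhnefhktjvhtzqhnef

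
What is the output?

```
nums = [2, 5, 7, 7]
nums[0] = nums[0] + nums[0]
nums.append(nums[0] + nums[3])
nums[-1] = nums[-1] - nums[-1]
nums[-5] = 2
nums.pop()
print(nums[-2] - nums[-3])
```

nums[0] = nums[0]+nums[0] = 2+2 = 4 → [4, 5, 7, 7]
append nums[0]+nums[3] = 4+7 = 11 → [4, 5, 7, 7, 11]
nums[-1] = nums[-1]-nums[-1] = 11-11 = 0 → [4, 5, 7, 7, 0]
nums[-5] = 2 → [2, 5, 7, 7, 0]
pop() removes 0 → [2, 5, 7, 7]
nums[-2]-nums[-3] = 7-5 = 2

2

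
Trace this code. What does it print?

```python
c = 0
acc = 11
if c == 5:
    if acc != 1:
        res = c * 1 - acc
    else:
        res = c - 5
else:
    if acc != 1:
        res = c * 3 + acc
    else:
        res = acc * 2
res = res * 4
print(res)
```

44

c=0, acc=11
c == 5 is False; acc != 1 is True
→ res = c * 3 + acc = 11
res = 11*4 = 44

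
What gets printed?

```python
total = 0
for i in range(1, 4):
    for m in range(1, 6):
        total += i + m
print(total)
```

75

i=1,m=1: total = 0+2 = 2
i=1,m=2: total = 2+3 = 5
i=1,m=3: total = 5+4 = 9
i=1,m=4: total = 9+5 = 14
i=1,m=5: total = 14+6 = 20
i=2,m=1: total = 20+3 = 23
i=2,m=2: total = 23+4 = 27
i=2,m=3: total = 27+5 = 32
i=2,m=4: total = 32+6 = 38
i=2,m=5: total = 38+7 = 45
i=3,m=1: total = 45+4 = 49
i=3,m=2: total = 49+5 = 54
i=3,m=3: total = 54+6 = 60
i=3,m=4: total = 60+7 = 67
i=3,m=5: total = 67+8 = 75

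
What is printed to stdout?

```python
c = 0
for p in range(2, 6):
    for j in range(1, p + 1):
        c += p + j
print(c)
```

88

p=2,j=1: c = 0+3 = 3
p=2,j=2: c = 3+4 = 7
p=3,j=1: c = 7+4 = 11
p=3,j=2: c = 11+5 = 16
p=3,j=3: c = 16+6 = 22
p=4,j=1: c = 22+5 = 27
p=4,j=2: c = 27+6 = 33
p=4,j=3: c = 33+7 = 40
p=4,j=4: c = 40+8 = 48
p=5,j=1: c = 48+6 = 54
p=5,j=2: c = 54+7 = 61
p=5,j=3: c = 61+8 = 69
p=5,j=4: c = 69+9 = 78
p=5,j=5: c = 78+10 = 88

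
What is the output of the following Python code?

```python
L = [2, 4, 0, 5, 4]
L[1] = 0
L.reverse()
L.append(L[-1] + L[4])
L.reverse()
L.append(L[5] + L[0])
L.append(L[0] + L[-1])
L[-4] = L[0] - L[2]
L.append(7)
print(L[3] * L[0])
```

L[1] = 0 → [2, 0, 0, 5, 4]
reverse → [4, 5, 0, 0, 2]
append L[-1]+L[4] = 2+2 = 4 → [4, 5, 0, 0, 2, 4]
reverse → [4, 2, 0, 0, 5, 4]
append L[5]+L[0] = 4+4 = 8 → [4, 2, 0, 0, 5, 4, 8]
append L[0]+L[-1] = 4+8 = 12 → [4, 2, 0, 0, 5, 4, 8, 12]
L[-4] = L[0]-L[2] = 4-0 = 4 → [4, 2, 0, 0, 4, 4, 8, 12]
append 7 → [4, 2, 0, 0, 4, 4, 8, 12, 7]
L[3]*L[0] = 0*4 = 0

0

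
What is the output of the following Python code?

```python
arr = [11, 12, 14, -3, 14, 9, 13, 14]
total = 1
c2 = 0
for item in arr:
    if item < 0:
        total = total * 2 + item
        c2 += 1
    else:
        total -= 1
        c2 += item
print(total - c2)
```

item=11: not <0, total = 1-1 = 0; c2=11
item=12: not <0, total = 0-1 = -1; c2=23
item=14: not <0, total = (-1)-1 = -2; c2=37
item=-3: <0, total = (-2)*2+(-3) = -7; c2=38
item=14: not <0, total = (-7)-1 = -8; c2=52
item=9: not <0, total = (-8)-1 = -9; c2=61
item=13: not <0, total = (-9)-1 = -10; c2=74
item=14: not <0, total = (-10)-1 = -11; c2=88
total-c2 = (-11)-88 = -99

-99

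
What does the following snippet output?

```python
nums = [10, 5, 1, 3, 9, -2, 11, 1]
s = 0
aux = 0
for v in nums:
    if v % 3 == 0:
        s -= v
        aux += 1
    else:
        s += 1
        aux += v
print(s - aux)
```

v=10: not %3==0, s = 0+1 = 1; aux=10
v=5: not %3==0, s = 1+1 = 2; aux=15
v=1: not %3==0, s = 2+1 = 3; aux=16
v=3: %3==0, s = 3-3 = 0; aux=17
v=9: %3==0, s = 0-9 = -9; aux=18
v=-2: not %3==0, s = (-9)+1 = -8; aux=16
v=11: not %3==0, s = (-8)+1 = -7; aux=27
v=1: not %3==0, s = (-7)+1 = -6; aux=28
s-aux = (-6)-28 = -34

-34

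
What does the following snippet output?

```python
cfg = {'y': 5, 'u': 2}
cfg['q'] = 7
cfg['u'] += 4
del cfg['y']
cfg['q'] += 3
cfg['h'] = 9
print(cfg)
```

cfg['q'] = 7 → {'y': 5, 'u': 2, 'q': 7}
cfg['u'] = 2+4 = 6 → {'y': 5, 'u': 6, 'q': 7}
del 'y' → {'u': 6, 'q': 7}
cfg['q'] = 7+3 = 10 → {'u': 6, 'q': 10}
cfg['h'] = 9 → {'u': 6, 'q': 10, 'h': 9}

{'u': 6, 'q': 10, 'h': 9}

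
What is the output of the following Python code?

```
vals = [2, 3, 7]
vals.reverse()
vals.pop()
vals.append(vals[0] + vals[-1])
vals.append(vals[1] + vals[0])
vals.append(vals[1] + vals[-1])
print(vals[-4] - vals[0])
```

-4

reverse → [7, 3, 2]
pop() removes 2 → [7, 3]
append vals[0]+vals[-1] = 7+3 = 10 → [7, 3, 10]
append vals[1]+vals[0] = 3+7 = 10 → [7, 3, 10, 10]
append vals[1]+vals[-1] = 3+10 = 13 → [7, 3, 10, 10, 13]
vals[-4]-vals[0] = 3-7 = -4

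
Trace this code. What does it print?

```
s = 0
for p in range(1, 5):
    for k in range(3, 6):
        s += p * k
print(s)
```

120

p=1,k=3: s = 0+3 = 3
p=1,k=4: s = 3+4 = 7
p=1,k=5: s = 7+5 = 12
p=2,k=3: s = 12+6 = 18
p=2,k=4: s = 18+8 = 26
p=2,k=5: s = 26+10 = 36
p=3,k=3: s = 36+9 = 45
p=3,k=4: s = 45+12 = 57
p=3,k=5: s = 57+15 = 72
p=4,k=3: s = 72+12 = 84
p=4,k=4: s = 84+16 = 100
p=4,k=5: s = 100+20 = 120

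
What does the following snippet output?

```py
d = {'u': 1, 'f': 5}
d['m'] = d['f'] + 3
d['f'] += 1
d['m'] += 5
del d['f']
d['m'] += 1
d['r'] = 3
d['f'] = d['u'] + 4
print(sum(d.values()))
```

d['m'] = d['f']+3 = 8 → {'u': 1, 'f': 5, 'm': 8}
d['f'] = 5+1 = 6 → {'u': 1, 'f': 6, 'm': 8}
d['m'] = 8+5 = 13 → {'u': 1, 'f': 6, 'm': 13}
del 'f' → {'u': 1, 'm': 13}
d['m'] = 13+1 = 14 → {'u': 1, 'm': 14}
d['r'] = 3 → {'u': 1, 'm': 14, 'r': 3}
d['f'] = d['u']+4 = 5 → {'u': 1, 'm': 14, 'r': 3, 'f': 5}
sum of values = 23

23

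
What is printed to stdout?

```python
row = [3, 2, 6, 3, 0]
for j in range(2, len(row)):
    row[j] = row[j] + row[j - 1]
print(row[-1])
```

j=2: row[2] = 6+2 = 8 → [3, 2, 8, 3, 0]
j=3: row[3] = 3+8 = 11 → [3, 2, 8, 11, 0]
j=4: row[4] = 0+11 = 11 → [3, 2, 8, 11, 11]

11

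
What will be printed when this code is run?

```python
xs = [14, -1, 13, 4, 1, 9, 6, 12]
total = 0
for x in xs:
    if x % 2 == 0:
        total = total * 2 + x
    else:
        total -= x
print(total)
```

16

x=14: even, total = 0*2+14 = 14
x=-1: not even, total = 14-(-1) = 15
x=13: not even, total = 15-13 = 2
x=4: even, total = 2*2+4 = 8
x=1: not even, total = 8-1 = 7
x=9: not even, total = 7-9 = -2
x=6: even, total = (-2)*2+6 = 2
x=12: even, total = 2*2+12 = 16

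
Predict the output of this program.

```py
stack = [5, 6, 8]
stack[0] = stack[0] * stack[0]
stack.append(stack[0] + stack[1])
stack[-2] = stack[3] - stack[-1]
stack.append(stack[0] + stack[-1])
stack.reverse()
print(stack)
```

stack[0] = stack[0]*stack[0] = 5*5 = 25 → [25, 6, 8]
append stack[0]+stack[1] = 25+6 = 31 → [25, 6, 8, 31]
stack[-2] = stack[3]-stack[-1] = 31-31 = 0 → [25, 6, 0, 31]
append stack[0]+stack[-1] = 25+31 = 56 → [25, 6, 0, 31, 56]
reverse → [56, 31, 0, 6, 25]

[56, 31, 0, 6, 25]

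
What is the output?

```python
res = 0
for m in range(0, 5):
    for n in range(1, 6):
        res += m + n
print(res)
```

125

m=0,n=1: res = 0+1 = 1
m=0,n=2: res = 1+2 = 3
m=0,n=3: res = 3+3 = 6
m=0,n=4: res = 6+4 = 10
m=0,n=5: res = 10+5 = 15
m=1,n=1: res = 15+2 = 17
m=1,n=2: res = 17+3 = 20
m=1,n=3: res = 20+4 = 24
m=1,n=4: res = 24+5 = 29
m=1,n=5: res = 29+6 = 35
m=2,n=1: res = 35+3 = 38
m=2,n=2: res = 38+4 = 42
m=2,n=3: res = 42+5 = 47
m=2,n=4: res = 47+6 = 53
m=2,n=5: res = 53+7 = 60
m=3,n=1: res = 60+4 = 64
m=3,n=2: res = 64+5 = 69
m=3,n=3: res = 69+6 = 75
m=3,n=4: res = 75+7 = 82
m=3,n=5: res = 82+8 = 90
m=4,n=1: res = 90+5 = 95
m=4,n=2: res = 95+6 = 101
m=4,n=3: res = 101+7 = 108
m=4,n=4: res = 108+8 = 116
m=4,n=5: res = 116+9 = 125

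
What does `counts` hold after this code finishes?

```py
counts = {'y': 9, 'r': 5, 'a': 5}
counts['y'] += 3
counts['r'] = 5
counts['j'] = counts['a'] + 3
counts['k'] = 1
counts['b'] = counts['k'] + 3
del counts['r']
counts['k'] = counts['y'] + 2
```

counts['y'] = 9+3 = 12 → {'y': 12, 'r': 5, 'a': 5}
counts['r'] = 5 → {'y': 12, 'r': 5, 'a': 5}
counts['j'] = counts['a']+3 = 8 → {'y': 12, 'r': 5, 'a': 5, 'j': 8}
counts['k'] = 1 → {'y': 12, 'r': 5, 'a': 5, 'j': 8, 'k': 1}
counts['b'] = counts['k']+3 = 4 → {'y': 12, 'r': 5, 'a': 5, 'j': 8, 'k': 1, 'b': 4}
del 'r' → {'y': 12, 'a': 5, 'j': 8, 'k': 1, 'b': 4}
counts['k'] = counts['y']+2 = 14 → {'y': 12, 'a': 5, 'j': 8, 'k': 14, 'b': 4}

{'y': 12, 'a': 5, 'j': 8, 'k': 14, 'b': 4}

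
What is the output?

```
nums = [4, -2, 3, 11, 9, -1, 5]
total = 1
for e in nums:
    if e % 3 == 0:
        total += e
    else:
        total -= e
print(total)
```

-4

e=4: not %3==0, total = 1-4 = -3
e=-2: not %3==0, total = (-3)-(-2) = -1
e=3: %3==0, total = (-1)+3 = 2
e=11: not %3==0, total = 2-11 = -9
e=9: %3==0, total = (-9)+9 = 0
e=-1: not %3==0, total = 0-(-1) = 1
e=5: not %3==0, total = 1-5 = -4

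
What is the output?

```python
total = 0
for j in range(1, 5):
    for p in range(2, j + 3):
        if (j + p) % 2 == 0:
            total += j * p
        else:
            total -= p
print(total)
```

68

j=1,p=2: odd sum, total = 0-2 = -2
j=1,p=3: even sum, total = (-2)+3 = 1
j=2,p=2: even sum, total = 1+4 = 5
j=2,p=3: odd sum, total = 5-3 = 2
j=2,p=4: even sum, total = 2+8 = 10
j=3,p=2: odd sum, total = 10-2 = 8
j=3,p=3: even sum, total = 8+9 = 17
j=3,p=4: odd sum, total = 17-4 = 13
j=3,p=5: even sum, total = 13+15 = 28
j=4,p=2: even sum, total = 28+8 = 36
j=4,p=3: odd sum, total = 36-3 = 33
j=4,p=4: even sum, total = 33+16 = 49
j=4,p=5: odd sum, total = 49-5 = 44
j=4,p=6: even sum, total = 44+24 = 68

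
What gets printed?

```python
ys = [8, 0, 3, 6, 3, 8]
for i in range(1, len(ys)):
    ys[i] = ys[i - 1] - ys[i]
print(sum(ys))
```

4

i=1: ys[1] = 8-0 = 8 → [8, 8, 3, 6, 3, 8]
i=2: ys[2] = 8-3 = 5 → [8, 8, 5, 6, 3, 8]
i=3: ys[3] = 5-6 = -1 → [8, 8, 5, -1, 3, 8]
i=4: ys[4] = (-1)-3 = -4 → [8, 8, 5, -1, -4, 8]
i=5: ys[5] = (-4)-8 = -12 → [8, 8, 5, -1, -4, -12]
sum = 4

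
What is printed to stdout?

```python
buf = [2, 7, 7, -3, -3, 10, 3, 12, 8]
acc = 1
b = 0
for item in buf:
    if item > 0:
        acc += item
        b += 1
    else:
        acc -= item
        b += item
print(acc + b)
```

57

item=2: >0, acc = 1+2 = 3; b=1
item=7: >0, acc = 3+7 = 10; b=2
item=7: >0, acc = 10+7 = 17; b=3
item=-3: not >0, acc = 17-(-3) = 20; b=0
item=-3: not >0, acc = 20-(-3) = 23; b=-3
item=10: >0, acc = 23+10 = 33; b=-2
item=3: >0, acc = 33+3 = 36; b=-1
item=12: >0, acc = 36+12 = 48; b=0
item=8: >0, acc = 48+8 = 56; b=1
acc+b = 56+1 = 57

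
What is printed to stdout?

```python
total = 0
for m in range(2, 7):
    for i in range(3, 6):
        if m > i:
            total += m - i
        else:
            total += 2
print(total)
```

m=2,i=3: not 2>3, total = 0+2 = 2
m=2,i=4: not 2>4, total = 2+2 = 4
m=2,i=5: not 2>5, total = 4+2 = 6
m=3,i=3: not 3>3, total = 6+2 = 8
m=3,i=4: not 3>4, total = 8+2 = 10
m=3,i=5: not 3>5, total = 10+2 = 12
m=4,i=3: 4>3, total = 12+1 = 13
m=4,i=4: not 4>4, total = 13+2 = 15
m=4,i=5: not 4>5, total = 15+2 = 17
m=5,i=3: 5>3, total = 17+2 = 19
m=5,i=4: 5>4, total = 19+1 = 20
m=5,i=5: not 5>5, total = 20+2 = 22
m=6,i=3: 6>3, total = 22+3 = 25
m=6,i=4: 6>4, total = 25+2 = 27
m=6,i=5: 6>5, total = 27+1 = 28

28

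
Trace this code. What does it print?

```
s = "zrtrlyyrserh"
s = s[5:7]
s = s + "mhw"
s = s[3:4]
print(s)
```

h

slice [5:7] → 'yy'
+ 'mhw' → 'yymhw'
slice [3:4] → 'h'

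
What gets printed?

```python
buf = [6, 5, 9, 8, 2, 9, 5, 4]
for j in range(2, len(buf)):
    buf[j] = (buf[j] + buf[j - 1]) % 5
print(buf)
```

[6, 5, 4, 2, 4, 3, 3, 2]

j=2: buf[2] = (9+5)%5 = 4 → [6, 5, 4, 8, 2, 9, 5, 4]
j=3: buf[3] = (8+4)%5 = 2 → [6, 5, 4, 2, 2, 9, 5, 4]
j=4: buf[4] = (2+2)%5 = 4 → [6, 5, 4, 2, 4, 9, 5, 4]
j=5: buf[5] = (9+4)%5 = 3 → [6, 5, 4, 2, 4, 3, 5, 4]
j=6: buf[6] = (5+3)%5 = 3 → [6, 5, 4, 2, 4, 3, 3, 4]
j=7: buf[7] = (4+3)%5 = 2 → [6, 5, 4, 2, 4, 3, 3, 2]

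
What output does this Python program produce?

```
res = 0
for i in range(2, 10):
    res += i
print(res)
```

i=2: res = 0+2 = 2
i=3: res = 2+3 = 5
i=4: res = 5+4 = 9
i=5: res = 9+5 = 14
i=6: res = 14+6 = 20
i=7: res = 20+7 = 27
i=8: res = 27+8 = 35
i=9: res = 35+9 = 44

44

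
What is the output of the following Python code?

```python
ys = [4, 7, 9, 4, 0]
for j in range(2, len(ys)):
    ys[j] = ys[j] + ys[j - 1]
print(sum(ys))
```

67

j=2: ys[2] = 9+7 = 16 → [4, 7, 16, 4, 0]
j=3: ys[3] = 4+16 = 20 → [4, 7, 16, 20, 0]
j=4: ys[4] = 0+20 = 20 → [4, 7, 16, 20, 20]
sum = 67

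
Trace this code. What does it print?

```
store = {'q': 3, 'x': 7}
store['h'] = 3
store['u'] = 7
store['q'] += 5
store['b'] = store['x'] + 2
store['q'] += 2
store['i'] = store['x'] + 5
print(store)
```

store['h'] = 3 → {'q': 3, 'x': 7, 'h': 3}
store['u'] = 7 → {'q': 3, 'x': 7, 'h': 3, 'u': 7}
store['q'] = 3+5 = 8 → {'q': 8, 'x': 7, 'h': 3, 'u': 7}
store['b'] = store['x']+2 = 9 → {'q': 8, 'x': 7, 'h': 3, 'u': 7, 'b': 9}
store['q'] = 8+2 = 10 → {'q': 10, 'x': 7, 'h': 3, 'u': 7, 'b': 9}
store['i'] = store['x']+5 = 12 → {'q': 10, 'x': 7, 'h': 3, 'u': 7, 'b': 9, 'i': 12}

{'q': 10, 'x': 7, 'h': 3, 'u': 7, 'b': 9, 'i': 12}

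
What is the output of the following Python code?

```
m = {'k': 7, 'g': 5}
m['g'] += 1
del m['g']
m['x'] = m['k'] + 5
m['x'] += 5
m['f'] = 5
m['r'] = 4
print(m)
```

m['g'] = 5+1 = 6 → {'k': 7, 'g': 6}
del 'g' → {'k': 7}
m['x'] = m['k']+5 = 12 → {'k': 7, 'x': 12}
m['x'] = 12+5 = 17 → {'k': 7, 'x': 17}
m['f'] = 5 → {'k': 7, 'x': 17, 'f': 5}
m['r'] = 4 → {'k': 7, 'x': 17, 'f': 5, 'r': 4}

{'k': 7, 'x': 17, 'f': 5, 'r': 4}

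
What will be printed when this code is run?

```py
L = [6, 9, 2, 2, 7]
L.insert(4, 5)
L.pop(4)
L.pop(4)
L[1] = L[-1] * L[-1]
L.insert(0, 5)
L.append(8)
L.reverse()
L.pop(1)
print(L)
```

[8, 2, 4, 6, 5]

insert 5 at 4 → [6, 9, 2, 2, 5, 7]
pop(4) removes 5 → [6, 9, 2, 2, 7]
pop(4) removes 7 → [6, 9, 2, 2]
L[1] = L[-1]*L[-1] = 2*2 = 4 → [6, 4, 2, 2]
insert 5 at 0 → [5, 6, 4, 2, 2]
append 8 → [5, 6, 4, 2, 2, 8]
reverse → [8, 2, 2, 4, 6, 5]
pop(1) removes 2 → [8, 2, 4, 6, 5]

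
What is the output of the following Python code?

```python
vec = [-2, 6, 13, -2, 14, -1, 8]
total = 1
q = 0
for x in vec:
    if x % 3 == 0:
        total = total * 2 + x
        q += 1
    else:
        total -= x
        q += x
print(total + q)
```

x=-2: not %3==0, total = 1-(-2) = 3; q=-2
x=6: %3==0, total = 3*2+6 = 12; q=-1
x=13: not %3==0, total = 12-13 = -1; q=12
x=-2: not %3==0, total = (-1)-(-2) = 1; q=10
x=14: not %3==0, total = 1-14 = -13; q=24
x=-1: not %3==0, total = (-13)-(-1) = -12; q=23
x=8: not %3==0, total = (-12)-8 = -20; q=31
total+q = (-20)+31 = 11

11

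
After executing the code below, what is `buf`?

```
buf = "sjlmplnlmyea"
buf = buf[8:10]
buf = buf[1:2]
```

slice [8:10] → 'my'
slice [1:2] → 'y'

'y'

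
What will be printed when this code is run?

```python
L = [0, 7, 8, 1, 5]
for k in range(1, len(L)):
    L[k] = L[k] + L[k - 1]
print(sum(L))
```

59

k=1: L[1] = 7+0 = 7 → [0, 7, 8, 1, 5]
k=2: L[2] = 8+7 = 15 → [0, 7, 15, 1, 5]
k=3: L[3] = 1+15 = 16 → [0, 7, 15, 16, 5]
k=4: L[4] = 5+16 = 21 → [0, 7, 15, 16, 21]
sum = 59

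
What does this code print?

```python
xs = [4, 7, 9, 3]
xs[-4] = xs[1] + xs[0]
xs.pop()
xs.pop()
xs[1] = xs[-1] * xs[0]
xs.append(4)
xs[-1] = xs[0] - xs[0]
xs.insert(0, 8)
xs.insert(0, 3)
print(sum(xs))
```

99

xs[-4] = xs[1]+xs[0] = 7+4 = 11 → [11, 7, 9, 3]
pop() removes 3 → [11, 7, 9]
pop() removes 9 → [11, 7]
xs[1] = xs[-1]*xs[0] = 7*11 = 77 → [11, 77]
append 4 → [11, 77, 4]
xs[-1] = xs[0]-xs[0] = 11-11 = 0 → [11, 77, 0]
insert 8 at 0 → [8, 11, 77, 0]
insert 3 at 0 → [3, 8, 11, 77, 0]
sum = 99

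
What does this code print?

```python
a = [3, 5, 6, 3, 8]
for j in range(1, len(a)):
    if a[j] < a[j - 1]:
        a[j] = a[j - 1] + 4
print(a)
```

j=1: 5>=3, unchanged → [3, 5, 6, 3, 8]
j=2: 6>=5, unchanged → [3, 5, 6, 3, 8]
j=3: 3<6, a[3] = 6+4 = 10 → [3, 5, 6, 10, 8]
j=4: 8<10, a[4] = 10+4 = 14 → [3, 5, 6, 10, 14]

[3, 5, 6, 10, 14]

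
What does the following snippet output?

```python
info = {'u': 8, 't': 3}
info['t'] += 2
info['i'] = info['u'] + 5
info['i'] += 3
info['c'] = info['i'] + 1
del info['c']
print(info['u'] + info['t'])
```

info['t'] = 3+2 = 5 → {'u': 8, 't': 5}
info['i'] = info['u']+5 = 13 → {'u': 8, 't': 5, 'i': 13}
info['i'] = 13+3 = 16 → {'u': 8, 't': 5, 'i': 16}
info['c'] = info['i']+1 = 17 → {'u': 8, 't': 5, 'i': 16, 'c': 17}
del 'c' → {'u': 8, 't': 5, 'i': 16}
info['u']+info['t'] = 8+5 = 13

13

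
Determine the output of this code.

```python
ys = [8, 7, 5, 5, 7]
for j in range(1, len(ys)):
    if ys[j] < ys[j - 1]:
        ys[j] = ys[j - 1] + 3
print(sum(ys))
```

70

j=1: 7<8, ys[1] = 8+3 = 11 → [8, 11, 5, 5, 7]
j=2: 5<11, ys[2] = 11+3 = 14 → [8, 11, 14, 5, 7]
j=3: 5<14, ys[3] = 14+3 = 17 → [8, 11, 14, 17, 7]
j=4: 7<17, ys[4] = 17+3 = 20 → [8, 11, 14, 17, 20]
sum = 70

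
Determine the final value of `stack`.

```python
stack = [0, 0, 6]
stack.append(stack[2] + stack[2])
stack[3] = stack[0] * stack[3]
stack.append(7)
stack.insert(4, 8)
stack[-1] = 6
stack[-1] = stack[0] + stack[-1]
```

append stack[2]+stack[2] = 6+6 = 12 → [0, 0, 6, 12]
stack[3] = stack[0]*stack[3] = 0*12 = 0 → [0, 0, 6, 0]
append 7 → [0, 0, 6, 0, 7]
insert 8 at 4 → [0, 0, 6, 0, 8, 7]
stack[-1] = 6 → [0, 0, 6, 0, 8, 6]
stack[-1] = stack[0]+stack[-1] = 0+6 = 6 → [0, 0, 6, 0, 8, 6]

[0, 0, 6, 0, 8, 6]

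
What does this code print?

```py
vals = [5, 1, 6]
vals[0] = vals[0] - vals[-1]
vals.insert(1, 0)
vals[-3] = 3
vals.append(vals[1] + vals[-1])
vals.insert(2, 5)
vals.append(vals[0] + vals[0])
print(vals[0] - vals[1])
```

-4

vals[0] = vals[0]-vals[-1] = 5-6 = -1 → [-1, 1, 6]
insert 0 at 1 → [-1, 0, 1, 6]
vals[-3] = 3 → [-1, 3, 1, 6]
append vals[1]+vals[-1] = 3+6 = 9 → [-1, 3, 1, 6, 9]
insert 5 at 2 → [-1, 3, 5, 1, 6, 9]
append vals[0]+vals[0] = (-1)+(-1) = -2 → [-1, 3, 5, 1, 6, 9, -2]
vals[0]-vals[1] = (-1)-3 = -4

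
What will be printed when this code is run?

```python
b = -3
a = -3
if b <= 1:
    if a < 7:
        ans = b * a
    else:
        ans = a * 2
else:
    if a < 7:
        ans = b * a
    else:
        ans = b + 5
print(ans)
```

b=-3, a=-3
b <= 1 is True; a < 7 is True
→ ans = b * a = 9

9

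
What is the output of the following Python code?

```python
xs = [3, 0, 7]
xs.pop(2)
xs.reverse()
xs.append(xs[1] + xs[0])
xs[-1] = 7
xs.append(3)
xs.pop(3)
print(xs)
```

[0, 3, 7]

pop(2) removes 7 → [3, 0]
reverse → [0, 3]
append xs[1]+xs[0] = 3+0 = 3 → [0, 3, 3]
xs[-1] = 7 → [0, 3, 7]
append 3 → [0, 3, 7, 3]
pop(3) removes 3 → [0, 3, 7]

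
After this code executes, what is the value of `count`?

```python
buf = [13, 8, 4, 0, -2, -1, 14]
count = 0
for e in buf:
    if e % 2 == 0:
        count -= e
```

e=13: not even
e=8: even, count = 0-8 = -8
e=4: even, count = (-8)-4 = -12
e=0: even, count = (-12)-0 = -12
e=-2: even, count = (-12)-(-2) = -10
e=-1: not even
e=14: even, count = (-10)-14 = -24

-24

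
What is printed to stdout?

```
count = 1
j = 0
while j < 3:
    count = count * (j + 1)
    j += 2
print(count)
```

3

j=0: count = 1*1 = 1
j=2: count = 1*3 = 3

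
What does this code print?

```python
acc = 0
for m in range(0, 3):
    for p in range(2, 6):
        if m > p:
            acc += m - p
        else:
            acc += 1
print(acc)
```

12

m=0,p=2: not 0>2, acc = 0+1 = 1
m=0,p=3: not 0>3, acc = 1+1 = 2
m=0,p=4: not 0>4, acc = 2+1 = 3
m=0,p=5: not 0>5, acc = 3+1 = 4
m=1,p=2: not 1>2, acc = 4+1 = 5
m=1,p=3: not 1>3, acc = 5+1 = 6
m=1,p=4: not 1>4, acc = 6+1 = 7
m=1,p=5: not 1>5, acc = 7+1 = 8
m=2,p=2: not 2>2, acc = 8+1 = 9
m=2,p=3: not 2>3, acc = 9+1 = 10
m=2,p=4: not 2>4, acc = 10+1 = 11
m=2,p=5: not 2>5, acc = 11+1 = 12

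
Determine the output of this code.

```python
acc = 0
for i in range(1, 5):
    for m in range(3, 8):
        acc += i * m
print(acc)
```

250

i=1,m=3: acc = 0+3 = 3
i=1,m=4: acc = 3+4 = 7
i=1,m=5: acc = 7+5 = 12
i=1,m=6: acc = 12+6 = 18
i=1,m=7: acc = 18+7 = 25
i=2,m=3: acc = 25+6 = 31
i=2,m=4: acc = 31+8 = 39
i=2,m=5: acc = 39+10 = 49
i=2,m=6: acc = 49+12 = 61
i=2,m=7: acc = 61+14 = 75
i=3,m=3: acc = 75+9 = 84
i=3,m=4: acc = 84+12 = 96
i=3,m=5: acc = 96+15 = 111
i=3,m=6: acc = 111+18 = 129
i=3,m=7: acc = 129+21 = 150
i=4,m=3: acc = 150+12 = 162
i=4,m=4: acc = 162+16 = 178
i=4,m=5: acc = 178+20 = 198
i=4,m=6: acc = 198+24 = 222
i=4,m=7: acc = 222+28 = 250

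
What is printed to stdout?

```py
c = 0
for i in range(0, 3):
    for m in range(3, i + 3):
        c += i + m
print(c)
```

i=1,m=3: c = 0+4 = 4
i=2,m=3: c = 4+5 = 9
i=2,m=4: c = 9+6 = 15

15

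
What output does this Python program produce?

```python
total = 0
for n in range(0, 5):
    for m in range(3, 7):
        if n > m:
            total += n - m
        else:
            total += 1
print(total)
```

20

n=0,m=3: not 0>3, total = 0+1 = 1
n=0,m=4: not 0>4, total = 1+1 = 2
n=0,m=5: not 0>5, total = 2+1 = 3
n=0,m=6: not 0>6, total = 3+1 = 4
n=1,m=3: not 1>3, total = 4+1 = 5
n=1,m=4: not 1>4, total = 5+1 = 6
n=1,m=5: not 1>5, total = 6+1 = 7
n=1,m=6: not 1>6, total = 7+1 = 8
n=2,m=3: not 2>3, total = 8+1 = 9
n=2,m=4: not 2>4, total = 9+1 = 10
n=2,m=5: not 2>5, total = 10+1 = 11
n=2,m=6: not 2>6, total = 11+1 = 12
n=3,m=3: not 3>3, total = 12+1 = 13
n=3,m=4: not 3>4, total = 13+1 = 14
n=3,m=5: not 3>5, total = 14+1 = 15
n=3,m=6: not 3>6, total = 15+1 = 16
n=4,m=3: 4>3, total = 16+1 = 17
n=4,m=4: not 4>4, total = 17+1 = 18
n=4,m=5: not 4>5, total = 18+1 = 19
n=4,m=6: not 4>6, total = 19+1 = 20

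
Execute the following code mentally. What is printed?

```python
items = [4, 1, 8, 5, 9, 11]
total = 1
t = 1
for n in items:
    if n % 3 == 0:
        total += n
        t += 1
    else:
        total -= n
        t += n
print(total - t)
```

-50

n=4: not %3==0, total = 1-4 = -3; t=5
n=1: not %3==0, total = (-3)-1 = -4; t=6
n=8: not %3==0, total = (-4)-8 = -12; t=14
n=5: not %3==0, total = (-12)-5 = -17; t=19
n=9: %3==0, total = (-17)+9 = -8; t=20
n=11: not %3==0, total = (-8)-11 = -19; t=31
total-t = (-19)-31 = -50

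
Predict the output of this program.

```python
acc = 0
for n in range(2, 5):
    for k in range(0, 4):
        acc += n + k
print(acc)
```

n=2,k=0: acc = 0+2 = 2
n=2,k=1: acc = 2+3 = 5
n=2,k=2: acc = 5+4 = 9
n=2,k=3: acc = 9+5 = 14
n=3,k=0: acc = 14+3 = 17
n=3,k=1: acc = 17+4 = 21
n=3,k=2: acc = 21+5 = 26
n=3,k=3: acc = 26+6 = 32
n=4,k=0: acc = 32+4 = 36
n=4,k=1: acc = 36+5 = 41
n=4,k=2: acc = 41+6 = 47
n=4,k=3: acc = 47+7 = 54

54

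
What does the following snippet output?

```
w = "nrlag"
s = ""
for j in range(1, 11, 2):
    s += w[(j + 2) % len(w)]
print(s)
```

anlgr

j=1: add w[3]='a' → 'a'
j=3: add w[0]='n' → 'an'
j=5: add w[2]='l' → 'anl'
j=7: add w[4]='g' → 'anlg'
j=9: add w[1]='r' → 'anlgr'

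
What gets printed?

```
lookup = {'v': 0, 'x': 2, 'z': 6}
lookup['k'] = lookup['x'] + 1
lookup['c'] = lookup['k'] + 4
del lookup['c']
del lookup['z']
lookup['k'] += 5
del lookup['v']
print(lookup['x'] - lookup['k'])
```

-6

lookup['k'] = lookup['x']+1 = 3 → {'v': 0, 'x': 2, 'z': 6, 'k': 3}
lookup['c'] = lookup['k']+4 = 7 → {'v': 0, 'x': 2, 'z': 6, 'k': 3, 'c': 7}
del 'c' → {'v': 0, 'x': 2, 'z': 6, 'k': 3}
del 'z' → {'v': 0, 'x': 2, 'k': 3}
lookup['k'] = 3+5 = 8 → {'v': 0, 'x': 2, 'k': 8}
del 'v' → {'x': 2, 'k': 8}
lookup['x']-lookup['k'] = 2-8 = -6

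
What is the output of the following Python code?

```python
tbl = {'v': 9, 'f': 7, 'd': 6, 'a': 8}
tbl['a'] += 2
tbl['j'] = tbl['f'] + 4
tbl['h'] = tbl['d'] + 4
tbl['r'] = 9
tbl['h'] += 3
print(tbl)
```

{'v': 9, 'f': 7, 'd': 6, 'a': 10, 'j': 11, 'h': 13, 'r': 9}

tbl['a'] = 8+2 = 10 → {'v': 9, 'f': 7, 'd': 6, 'a': 10}
tbl['j'] = tbl['f']+4 = 11 → {'v': 9, 'f': 7, 'd': 6, 'a': 10, 'j': 11}
tbl['h'] = tbl['d']+4 = 10 → {'v': 9, 'f': 7, 'd': 6, 'a': 10, 'j': 11, 'h': 10}
tbl['r'] = 9 → {'v': 9, 'f': 7, 'd': 6, 'a': 10, 'j': 11, 'h': 10, 'r': 9}
tbl['h'] = 10+3 = 13 → {'v': 9, 'f': 7, 'd': 6, 'a': 10, 'j': 11, 'h': 13, 'r': 9}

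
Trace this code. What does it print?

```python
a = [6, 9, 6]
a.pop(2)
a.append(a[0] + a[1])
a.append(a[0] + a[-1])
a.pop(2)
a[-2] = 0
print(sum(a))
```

pop(2) removes 6 → [6, 9]
append a[0]+a[1] = 6+9 = 15 → [6, 9, 15]
append a[0]+a[-1] = 6+15 = 21 → [6, 9, 15, 21]
pop(2) removes 15 → [6, 9, 21]
a[-2] = 0 → [6, 0, 21]
sum = 27

27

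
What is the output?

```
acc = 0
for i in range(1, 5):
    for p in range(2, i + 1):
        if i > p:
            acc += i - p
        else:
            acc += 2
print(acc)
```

10

i=2,p=2: not 2>2, acc = 0+2 = 2
i=3,p=2: 3>2, acc = 2+1 = 3
i=3,p=3: not 3>3, acc = 3+2 = 5
i=4,p=2: 4>2, acc = 5+2 = 7
i=4,p=3: 4>3, acc = 7+1 = 8
i=4,p=4: not 4>4, acc = 8+2 = 10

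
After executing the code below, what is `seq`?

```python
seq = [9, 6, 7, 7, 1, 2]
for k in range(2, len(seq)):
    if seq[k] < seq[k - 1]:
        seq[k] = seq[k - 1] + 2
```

[9, 6, 7, 7, 9, 11]

k=2: 7>=6, unchanged → [9, 6, 7, 7, 1, 2]
k=3: 7>=7, unchanged → [9, 6, 7, 7, 1, 2]
k=4: 1<7, seq[4] = 7+2 = 9 → [9, 6, 7, 7, 9, 2]
k=5: 2<9, seq[5] = 9+2 = 11 → [9, 6, 7, 7, 9, 11]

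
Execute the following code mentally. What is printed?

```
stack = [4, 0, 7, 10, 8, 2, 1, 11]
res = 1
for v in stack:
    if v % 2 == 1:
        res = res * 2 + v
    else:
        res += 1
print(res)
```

77

v=4: not odd, res = 1+1 = 2
v=0: not odd, res = 2+1 = 3
v=7: odd, res = 3*2+7 = 13
v=10: not odd, res = 13+1 = 14
v=8: not odd, res = 14+1 = 15
v=2: not odd, res = 15+1 = 16
v=1: odd, res = 16*2+1 = 33
v=11: odd, res = 33*2+11 = 77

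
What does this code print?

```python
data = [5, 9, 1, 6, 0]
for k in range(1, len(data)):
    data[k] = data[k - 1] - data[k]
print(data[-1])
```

k=1: data[1] = 5-9 = -4 → [5, -4, 1, 6, 0]
k=2: data[2] = (-4)-1 = -5 → [5, -4, -5, 6, 0]
k=3: data[3] = (-5)-6 = -11 → [5, -4, -5, -11, 0]
k=4: data[4] = (-11)-0 = -11 → [5, -4, -5, -11, -11]

-11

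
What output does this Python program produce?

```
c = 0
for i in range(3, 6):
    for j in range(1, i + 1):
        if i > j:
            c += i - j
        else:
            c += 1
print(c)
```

22

i=3,j=1: 3>1, c = 0+2 = 2
i=3,j=2: 3>2, c = 2+1 = 3
i=3,j=3: not 3>3, c = 3+1 = 4
i=4,j=1: 4>1, c = 4+3 = 7
i=4,j=2: 4>2, c = 7+2 = 9
i=4,j=3: 4>3, c = 9+1 = 10
i=4,j=4: not 4>4, c = 10+1 = 11
i=5,j=1: 5>1, c = 11+4 = 15
i=5,j=2: 5>2, c = 15+3 = 18
i=5,j=3: 5>3, c = 18+2 = 20
i=5,j=4: 5>4, c = 20+1 = 21
i=5,j=5: not 5>5, c = 21+1 = 22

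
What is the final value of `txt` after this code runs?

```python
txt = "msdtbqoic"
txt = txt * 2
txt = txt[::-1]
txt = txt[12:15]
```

repeat ×2 → 'msdtbqoicmsdtbqoic'
reverse → 'cioqbtdsmcioqbtdsm'
slice [12:15] → 'qbt'

'qbt'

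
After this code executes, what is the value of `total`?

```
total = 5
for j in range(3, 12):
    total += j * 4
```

257

j=3: total = 5+3*4 = 17
j=4: total = 17+4*4 = 33
j=5: total = 33+5*4 = 53
j=6: total = 53+6*4 = 77
j=7: total = 77+7*4 = 105
j=8: total = 105+8*4 = 137
j=9: total = 137+9*4 = 173
j=10: total = 173+10*4 = 213
j=11: total = 213+11*4 = 257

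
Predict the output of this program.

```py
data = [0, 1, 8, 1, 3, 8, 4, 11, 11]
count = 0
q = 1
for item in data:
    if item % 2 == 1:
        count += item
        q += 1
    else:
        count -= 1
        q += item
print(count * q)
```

item=0: not odd, count = 0-1 = -1; q=1
item=1: odd, count = (-1)+1 = 0; q=2
item=8: not odd, count = 0-1 = -1; q=10
item=1: odd, count = (-1)+1 = 0; q=11
item=3: odd, count = 0+3 = 3; q=12
item=8: not odd, count = 3-1 = 2; q=20
item=4: not odd, count = 2-1 = 1; q=24
item=11: odd, count = 1+11 = 12; q=25
item=11: odd, count = 12+11 = 23; q=26
count*q = 23*26 = 598

598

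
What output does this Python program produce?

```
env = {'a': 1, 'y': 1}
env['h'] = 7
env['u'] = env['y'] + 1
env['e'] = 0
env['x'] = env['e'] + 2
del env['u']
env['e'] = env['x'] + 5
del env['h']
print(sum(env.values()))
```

env['h'] = 7 → {'a': 1, 'y': 1, 'h': 7}
env['u'] = env['y']+1 = 2 → {'a': 1, 'y': 1, 'h': 7, 'u': 2}
env['e'] = 0 → {'a': 1, 'y': 1, 'h': 7, 'u': 2, 'e': 0}
env['x'] = env['e']+2 = 2 → {'a': 1, 'y': 1, 'h': 7, 'u': 2, 'e': 0, 'x': 2}
del 'u' → {'a': 1, 'y': 1, 'h': 7, 'e': 0, 'x': 2}
env['e'] = env['x']+5 = 7 → {'a': 1, 'y': 1, 'h': 7, 'e': 7, 'x': 2}
del 'h' → {'a': 1, 'y': 1, 'e': 7, 'x': 2}
sum of values = 11

11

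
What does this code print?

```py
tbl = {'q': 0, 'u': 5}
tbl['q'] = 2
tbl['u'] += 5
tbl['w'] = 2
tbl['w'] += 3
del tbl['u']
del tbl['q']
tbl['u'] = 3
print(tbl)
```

{'w': 5, 'u': 3}

tbl['q'] = 2 → {'q': 2, 'u': 5}
tbl['u'] = 5+5 = 10 → {'q': 2, 'u': 10}
tbl['w'] = 2 → {'q': 2, 'u': 10, 'w': 2}
tbl['w'] = 2+3 = 5 → {'q': 2, 'u': 10, 'w': 5}
del 'u' → {'q': 2, 'w': 5}
del 'q' → {'w': 5}
tbl['u'] = 3 → {'w': 5, 'u': 3}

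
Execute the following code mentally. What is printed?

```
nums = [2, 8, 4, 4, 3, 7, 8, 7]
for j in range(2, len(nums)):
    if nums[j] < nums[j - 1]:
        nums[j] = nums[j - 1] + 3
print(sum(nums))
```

121

j=2: 4<8, nums[2] = 8+3 = 11 → [2, 8, 11, 4, 3, 7, 8, 7]
j=3: 4<11, nums[3] = 11+3 = 14 → [2, 8, 11, 14, 3, 7, 8, 7]
j=4: 3<14, nums[4] = 14+3 = 17 → [2, 8, 11, 14, 17, 7, 8, 7]
j=5: 7<17, nums[5] = 17+3 = 20 → [2, 8, 11, 14, 17, 20, 8, 7]
j=6: 8<20, nums[6] = 20+3 = 23 → [2, 8, 11, 14, 17, 20, 23, 7]
j=7: 7<23, nums[7] = 23+3 = 26 → [2, 8, 11, 14, 17, 20, 23, 26]
sum = 121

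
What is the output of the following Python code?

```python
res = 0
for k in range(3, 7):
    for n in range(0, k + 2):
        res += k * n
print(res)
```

363

k=3,n=0: res = 0+0 = 0
k=3,n=1: res = 0+3 = 3
k=3,n=2: res = 3+6 = 9
k=3,n=3: res = 9+9 = 18
k=3,n=4: res = 18+12 = 30
k=4,n=0: res = 30+0 = 30
k=4,n=1: res = 30+4 = 34
k=4,n=2: res = 34+8 = 42
k=4,n=3: res = 42+12 = 54
k=4,n=4: res = 54+16 = 70
k=4,n=5: res = 70+20 = 90
k=5,n=0: res = 90+0 = 90
k=5,n=1: res = 90+5 = 95
k=5,n=2: res = 95+10 = 105
k=5,n=3: res = 105+15 = 120
k=5,n=4: res = 120+20 = 140
k=5,n=5: res = 140+25 = 165
k=5,n=6: res = 165+30 = 195
k=6,n=0: res = 195+0 = 195
k=6,n=1: res = 195+6 = 201
k=6,n=2: res = 201+12 = 213
k=6,n=3: res = 213+18 = 231
k=6,n=4: res = 231+24 = 255
k=6,n=5: res = 255+30 = 285
k=6,n=6: res = 285+36 = 321
k=6,n=7: res = 321+42 = 363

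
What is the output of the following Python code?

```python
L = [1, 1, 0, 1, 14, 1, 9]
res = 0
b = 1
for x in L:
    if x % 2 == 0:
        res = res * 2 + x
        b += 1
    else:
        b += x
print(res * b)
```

224

x=1: not even; b=2
x=1: not even; b=3
x=0: even, res = 0*2+0 = 0; b=4
x=1: not even; b=5
x=14: even, res = 0*2+14 = 14; b=6
x=1: not even; b=7
x=9: not even; b=16
res*b = 14*16 = 224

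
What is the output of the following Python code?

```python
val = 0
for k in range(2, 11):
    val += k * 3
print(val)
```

162

k=2: val = 0+2*3 = 6
k=3: val = 6+3*3 = 15
k=4: val = 15+4*3 = 27
k=5: val = 27+5*3 = 42
k=6: val = 42+6*3 = 60
k=7: val = 60+7*3 = 81
k=8: val = 81+8*3 = 105
k=9: val = 105+9*3 = 132
k=10: val = 132+10*3 = 162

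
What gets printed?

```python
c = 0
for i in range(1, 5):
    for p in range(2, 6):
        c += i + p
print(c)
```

i=1,p=2: c = 0+3 = 3
i=1,p=3: c = 3+4 = 7
i=1,p=4: c = 7+5 = 12
i=1,p=5: c = 12+6 = 18
i=2,p=2: c = 18+4 = 22
i=2,p=3: c = 22+5 = 27
i=2,p=4: c = 27+6 = 33
i=2,p=5: c = 33+7 = 40
i=3,p=2: c = 40+5 = 45
i=3,p=3: c = 45+6 = 51
i=3,p=4: c = 51+7 = 58
i=3,p=5: c = 58+8 = 66
i=4,p=2: c = 66+6 = 72
i=4,p=3: c = 72+7 = 79
i=4,p=4: c = 79+8 = 87
i=4,p=5: c = 87+9 = 96

96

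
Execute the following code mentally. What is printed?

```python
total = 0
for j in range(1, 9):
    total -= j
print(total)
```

-36

j=1: total = 0-1 = -1
j=2: total = (-1)-2 = -3
j=3: total = (-3)-3 = -6
j=4: total = (-6)-4 = -10
j=5: total = (-10)-5 = -15
j=6: total = (-15)-6 = -21
j=7: total = (-21)-7 = -28
j=8: total = (-28)-8 = -36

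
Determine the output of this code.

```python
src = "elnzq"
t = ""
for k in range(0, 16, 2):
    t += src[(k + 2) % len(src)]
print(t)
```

nqlzenql

k=0: add src[2]='n' → 'n'
k=2: add src[4]='q' → 'nq'
k=4: add src[1]='l' → 'nql'
k=6: add src[3]='z' → 'nqlz'
k=8: add src[0]='e' → 'nqlze'
k=10: add src[2]='n' → 'nqlzen'
k=12: add src[4]='q' → 'nqlzenq'
k=14: add src[1]='l' → 'nqlzenql'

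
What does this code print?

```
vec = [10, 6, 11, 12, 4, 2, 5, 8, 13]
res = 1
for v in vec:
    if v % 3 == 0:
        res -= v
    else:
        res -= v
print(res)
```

v=10: not %3==0, res = 1-10 = -9
v=6: %3==0, res = (-9)-6 = -15
v=11: not %3==0, res = (-15)-11 = -26
v=12: %3==0, res = (-26)-12 = -38
v=4: not %3==0, res = (-38)-4 = -42
v=2: not %3==0, res = (-42)-2 = -44
v=5: not %3==0, res = (-44)-5 = -49
v=8: not %3==0, res = (-49)-8 = -57
v=13: not %3==0, res = (-57)-13 = -70

-70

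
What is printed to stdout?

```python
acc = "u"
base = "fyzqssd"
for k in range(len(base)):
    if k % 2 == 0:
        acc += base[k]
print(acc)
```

ufzsd

k=0: add 'f' → 'uf'
k=1: skip
k=2: add 'z' → 'ufz'
k=3: skip
k=4: add 's' → 'ufzs'
k=5: skip
k=6: add 'd' → 'ufzsd'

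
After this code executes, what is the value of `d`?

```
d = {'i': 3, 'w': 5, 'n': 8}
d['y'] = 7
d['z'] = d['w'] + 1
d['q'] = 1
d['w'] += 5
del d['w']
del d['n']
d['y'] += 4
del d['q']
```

d['y'] = 7 → {'i': 3, 'w': 5, 'n': 8, 'y': 7}
d['z'] = d['w']+1 = 6 → {'i': 3, 'w': 5, 'n': 8, 'y': 7, 'z': 6}
d['q'] = 1 → {'i': 3, 'w': 5, 'n': 8, 'y': 7, 'z': 6, 'q': 1}
d['w'] = 5+5 = 10 → {'i': 3, 'w': 10, 'n': 8, 'y': 7, 'z': 6, 'q': 1}
del 'w' → {'i': 3, 'n': 8, 'y': 7, 'z': 6, 'q': 1}
del 'n' → {'i': 3, 'y': 7, 'z': 6, 'q': 1}
d['y'] = 7+4 = 11 → {'i': 3, 'y': 11, 'z': 6, 'q': 1}
del 'q' → {'i': 3, 'y': 11, 'z': 6}

{'i': 3, 'y': 11, 'z': 6}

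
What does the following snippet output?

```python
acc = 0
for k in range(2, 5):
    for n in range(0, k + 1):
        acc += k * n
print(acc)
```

64

k=2,n=0: acc = 0+0 = 0
k=2,n=1: acc = 0+2 = 2
k=2,n=2: acc = 2+4 = 6
k=3,n=0: acc = 6+0 = 6
k=3,n=1: acc = 6+3 = 9
k=3,n=2: acc = 9+6 = 15
k=3,n=3: acc = 15+9 = 24
k=4,n=0: acc = 24+0 = 24
k=4,n=1: acc = 24+4 = 28
k=4,n=2: acc = 28+8 = 36
k=4,n=3: acc = 36+12 = 48
k=4,n=4: acc = 48+16 = 64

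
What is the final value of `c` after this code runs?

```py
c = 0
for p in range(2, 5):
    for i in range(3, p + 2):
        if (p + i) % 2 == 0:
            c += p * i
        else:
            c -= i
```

p=2,i=3: odd sum, c = 0-3 = -3
p=3,i=3: even sum, c = (-3)+9 = 6
p=3,i=4: odd sum, c = 6-4 = 2
p=4,i=3: odd sum, c = 2-3 = -1
p=4,i=4: even sum, c = (-1)+16 = 15
p=4,i=5: odd sum, c = 15-5 = 10

10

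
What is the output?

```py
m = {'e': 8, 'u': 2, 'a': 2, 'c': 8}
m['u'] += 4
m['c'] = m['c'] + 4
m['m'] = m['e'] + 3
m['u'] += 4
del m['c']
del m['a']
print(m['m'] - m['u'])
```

1

m['u'] = 2+4 = 6 → {'e': 8, 'u': 6, 'a': 2, 'c': 8}
m['c'] = m['c']+4 = 12 → {'e': 8, 'u': 6, 'a': 2, 'c': 12}
m['m'] = m['e']+3 = 11 → {'e': 8, 'u': 6, 'a': 2, 'c': 12, 'm': 11}
m['u'] = 6+4 = 10 → {'e': 8, 'u': 10, 'a': 2, 'c': 12, 'm': 11}
del 'c' → {'e': 8, 'u': 10, 'a': 2, 'm': 11}
del 'a' → {'e': 8, 'u': 10, 'm': 11}
m['m']-m['u'] = 11-10 = 1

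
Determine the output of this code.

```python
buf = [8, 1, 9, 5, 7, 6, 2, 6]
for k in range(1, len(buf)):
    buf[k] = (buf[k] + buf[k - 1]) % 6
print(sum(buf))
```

20

k=1: buf[1] = (1+8)%6 = 3 → [8, 3, 9, 5, 7, 6, 2, 6]
k=2: buf[2] = (9+3)%6 = 0 → [8, 3, 0, 5, 7, 6, 2, 6]
k=3: buf[3] = (5+0)%6 = 5 → [8, 3, 0, 5, 7, 6, 2, 6]
k=4: buf[4] = (7+5)%6 = 0 → [8, 3, 0, 5, 0, 6, 2, 6]
k=5: buf[5] = (6+0)%6 = 0 → [8, 3, 0, 5, 0, 0, 2, 6]
k=6: buf[6] = (2+0)%6 = 2 → [8, 3, 0, 5, 0, 0, 2, 6]
k=7: buf[7] = (6+2)%6 = 2 → [8, 3, 0, 5, 0, 0, 2, 2]
sum = 20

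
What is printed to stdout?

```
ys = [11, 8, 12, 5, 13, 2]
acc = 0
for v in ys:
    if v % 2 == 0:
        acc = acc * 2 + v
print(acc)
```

58

v=11: not even
v=8: even, acc = 0*2+8 = 8
v=12: even, acc = 8*2+12 = 28
v=5: not even
v=13: not even
v=2: even, acc = 28*2+2 = 58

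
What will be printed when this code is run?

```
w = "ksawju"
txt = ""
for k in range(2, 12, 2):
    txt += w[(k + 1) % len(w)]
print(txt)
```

wuswu

k=2: add w[3]='w' → 'w'
k=4: add w[5]='u' → 'wu'
k=6: add w[1]='s' → 'wus'
k=8: add w[3]='w' → 'wusw'
k=10: add w[5]='u' → 'wuswu'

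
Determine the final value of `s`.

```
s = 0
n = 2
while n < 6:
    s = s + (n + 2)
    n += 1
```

n=2: s = 0+4 = 4
n=3: s = 4+5 = 9
n=4: s = 9+6 = 15
n=5: s = 15+7 = 22

22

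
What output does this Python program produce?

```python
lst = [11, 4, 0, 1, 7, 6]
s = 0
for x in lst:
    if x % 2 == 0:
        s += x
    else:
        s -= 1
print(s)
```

x=11: not even, s = 0-1 = -1
x=4: even, s = (-1)+4 = 3
x=0: even, s = 3+0 = 3
x=1: not even, s = 3-1 = 2
x=7: not even, s = 2-1 = 1
x=6: even, s = 1+6 = 7

7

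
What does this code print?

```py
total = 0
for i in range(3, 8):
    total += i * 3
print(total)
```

i=3: total = 0+3*3 = 9
i=4: total = 9+4*3 = 21
i=5: total = 21+5*3 = 36
i=6: total = 36+6*3 = 54
i=7: total = 54+7*3 = 75

75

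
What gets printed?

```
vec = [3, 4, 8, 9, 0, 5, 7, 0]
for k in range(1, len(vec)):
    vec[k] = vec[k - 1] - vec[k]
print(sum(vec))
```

-126

k=1: vec[1] = 3-4 = -1 → [3, -1, 8, 9, 0, 5, 7, 0]
k=2: vec[2] = (-1)-8 = -9 → [3, -1, -9, 9, 0, 5, 7, 0]
k=3: vec[3] = (-9)-9 = -18 → [3, -1, -9, -18, 0, 5, 7, 0]
k=4: vec[4] = (-18)-0 = -18 → [3, -1, -9, -18, -18, 5, 7, 0]
k=5: vec[5] = (-18)-5 = -23 → [3, -1, -9, -18, -18, -23, 7, 0]
k=6: vec[6] = (-23)-7 = -30 → [3, -1, -9, -18, -18, -23, -30, 0]
k=7: vec[7] = (-30)-0 = -30 → [3, -1, -9, -18, -18, -23, -30, -30]
sum = -126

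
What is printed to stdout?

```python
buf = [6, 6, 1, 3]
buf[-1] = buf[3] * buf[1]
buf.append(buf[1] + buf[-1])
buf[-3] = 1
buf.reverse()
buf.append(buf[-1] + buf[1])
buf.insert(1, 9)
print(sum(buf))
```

88

buf[-1] = buf[3]*buf[1] = 3*6 = 18 → [6, 6, 1, 18]
append buf[1]+buf[-1] = 6+18 = 24 → [6, 6, 1, 18, 24]
buf[-3] = 1 → [6, 6, 1, 18, 24]
reverse → [24, 18, 1, 6, 6]
append buf[-1]+buf[1] = 6+18 = 24 → [24, 18, 1, 6, 6, 24]
insert 9 at 1 → [24, 9, 18, 1, 6, 6, 24]
sum = 88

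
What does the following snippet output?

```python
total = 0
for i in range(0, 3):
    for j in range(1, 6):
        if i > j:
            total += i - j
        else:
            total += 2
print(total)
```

29

i=0,j=1: not 0>1, total = 0+2 = 2
i=0,j=2: not 0>2, total = 2+2 = 4
i=0,j=3: not 0>3, total = 4+2 = 6
i=0,j=4: not 0>4, total = 6+2 = 8
i=0,j=5: not 0>5, total = 8+2 = 10
i=1,j=1: not 1>1, total = 10+2 = 12
i=1,j=2: not 1>2, total = 12+2 = 14
i=1,j=3: not 1>3, total = 14+2 = 16
i=1,j=4: not 1>4, total = 16+2 = 18
i=1,j=5: not 1>5, total = 18+2 = 20
i=2,j=1: 2>1, total = 20+1 = 21
i=2,j=2: not 2>2, total = 21+2 = 23
i=2,j=3: not 2>3, total = 23+2 = 25
i=2,j=4: not 2>4, total = 25+2 = 27
i=2,j=5: not 2>5, total = 27+2 = 29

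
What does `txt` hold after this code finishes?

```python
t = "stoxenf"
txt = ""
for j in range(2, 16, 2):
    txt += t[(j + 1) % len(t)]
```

j=2: add t[3]='x' → 'x'
j=4: add t[5]='n' → 'xn'
j=6: add t[0]='s' → 'xns'
j=8: add t[2]='o' → 'xnso'
j=10: add t[4]='e' → 'xnsoe'
j=12: add t[6]='f' → 'xnsoef'
j=14: add t[1]='t' → 'xnsoeft'

'xnsoeft'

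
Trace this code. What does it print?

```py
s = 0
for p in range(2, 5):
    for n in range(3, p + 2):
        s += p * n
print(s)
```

75

p=2,n=3: s = 0+6 = 6
p=3,n=3: s = 6+9 = 15
p=3,n=4: s = 15+12 = 27
p=4,n=3: s = 27+12 = 39
p=4,n=4: s = 39+16 = 55
p=4,n=5: s = 55+20 = 75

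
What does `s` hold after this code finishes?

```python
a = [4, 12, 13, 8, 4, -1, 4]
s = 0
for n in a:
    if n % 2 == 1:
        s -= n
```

-12

n=4: not odd
n=12: not odd
n=13: odd, s = 0-13 = -13
n=8: not odd
n=4: not odd
n=-1: odd, s = (-13)-(-1) = -12
n=4: not odd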